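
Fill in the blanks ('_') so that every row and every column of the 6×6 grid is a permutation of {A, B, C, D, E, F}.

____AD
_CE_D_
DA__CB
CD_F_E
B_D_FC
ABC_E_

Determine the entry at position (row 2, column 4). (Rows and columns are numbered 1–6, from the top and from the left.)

B

(r2,c1) = F
(r2,c6) = A
(r3,c3) = F
(r3,c4) = E
(r4,c5) = B
(r5,c2) = E
(r5,c4) = A
(r6,c4) = D
(r6,c6) = F
(r1,c1) = E
(r1,c2) = F
(r1,c3) = B
(r1,c4) = C
(r2,c4) = B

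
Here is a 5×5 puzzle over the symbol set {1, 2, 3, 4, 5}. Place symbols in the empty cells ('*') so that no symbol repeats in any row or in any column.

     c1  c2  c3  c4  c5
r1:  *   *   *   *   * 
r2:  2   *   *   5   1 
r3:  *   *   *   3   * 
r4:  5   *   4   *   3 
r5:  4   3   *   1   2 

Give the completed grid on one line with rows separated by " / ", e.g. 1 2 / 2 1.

3 2 1 4 5 / 2 4 3 5 1 / 1 5 2 3 4 / 5 1 4 2 3 / 4 3 5 1 2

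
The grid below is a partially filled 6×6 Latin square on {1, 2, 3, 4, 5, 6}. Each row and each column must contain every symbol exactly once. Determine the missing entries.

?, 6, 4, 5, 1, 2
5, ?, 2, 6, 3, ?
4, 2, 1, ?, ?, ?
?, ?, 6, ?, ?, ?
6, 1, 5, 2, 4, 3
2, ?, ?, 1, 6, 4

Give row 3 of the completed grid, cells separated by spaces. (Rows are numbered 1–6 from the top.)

4 2 1 3 5 6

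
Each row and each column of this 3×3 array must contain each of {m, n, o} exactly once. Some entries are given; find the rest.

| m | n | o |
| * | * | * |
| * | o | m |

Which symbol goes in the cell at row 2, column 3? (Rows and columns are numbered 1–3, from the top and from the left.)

n

(r2,c2) = m
(r2,c3) = n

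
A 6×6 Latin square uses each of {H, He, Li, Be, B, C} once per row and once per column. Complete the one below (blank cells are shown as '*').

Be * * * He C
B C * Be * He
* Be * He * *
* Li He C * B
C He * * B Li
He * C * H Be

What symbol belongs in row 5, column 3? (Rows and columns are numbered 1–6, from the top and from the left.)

(r2,c5): row 2 has {He,Be,B,C}; column 5 has {H,He,B}, so it must be Li.
(r3,c5): row 3 has {He,Be}; column 5 has {H,He,Li,B}, so it must be C.
(r3,c6): row 3 has {He,Be,C}; column 6 has {He,Li,Be,B,C}, so it must be H.
(r4,c1): row 4 has {He,Li,B,C}; column 1 has {He,Be,B,C}, so it must be H.
(r4,c5): row 4 has {H,He,Li,B,C}; column 5 has {H,He,Li,B,C}, so it must be Be.
(r5,c4): row 5 has {He,Li,B,C}; column 4 has {He,Be,C}, so it must be H.
(r6,c2): row 6 has {H,He,Be,C}; column 2 has {He,Li,Be,C}, so it must be B.
(r6,c4): row 6 has {H,He,Be,B,C}; column 4 has {H,He,Be,C}, so it must be Li.
(r1,c2): row 1 has {He,Be,C}; column 2 has {He,Li,Be,B,C}, so it must be H.
(r1,c4): row 1 has {H,He,Be,C}; column 4 has {H,He,Li,Be,C}, so it must be B.
(r2,c3): row 2 has {He,Li,Be,B,C}; column 3 has {He,C}, so it must be H.
(r3,c1): row 3 has {H,He,Be,C}; column 1 has {H,He,Be,B,C}, so it must be Li.
(r3,c3): row 3 has {H,He,Li,Be,C}; column 3 has {H,He,C}, so it must be B.
(r5,c3): row 5 has {H,He,Li,B,C}; column 3 has {H,He,B,C}, so it must be Be.

Be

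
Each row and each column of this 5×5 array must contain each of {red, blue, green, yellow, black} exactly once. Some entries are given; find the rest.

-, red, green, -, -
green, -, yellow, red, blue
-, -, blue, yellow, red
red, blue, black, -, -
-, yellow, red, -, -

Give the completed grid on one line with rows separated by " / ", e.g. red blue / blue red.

row 2 has {red,blue,green,yellow}; column 2 has {red,blue,yellow} — only black is left for (r2,c2).
row 3 has {red,blue,yellow}; column 1 has {red,green} — only black is left for (r3,c1).
row 3 has {red,blue,yellow,black}; column 2 has {red,blue,yellow,black} — only green is left for (r3,c2).
row 4 has {red,blue,black}; column 4 has {red,yellow} — only green is left for (r4,c4).
row 4 has {red,blue,green,black}; column 5 has {red,blue} — only yellow is left for (r4,c5).
row 5 has {red,yellow}; column 1 has {red,green,black} — only blue is left for (r5,c1).
row 5 has {red,blue,yellow}; column 4 has {red,green,yellow} — only black is left for (r5,c4).
row 5 has {red,blue,yellow,black}; column 5 has {red,blue,yellow} — only green is left for (r5,c5).
row 1 has {red,green}; column 1 has {red,blue,green,black} — only yellow is left for (r1,c1).
row 1 has {red,green,yellow}; column 4 has {red,green,yellow,black} — only blue is left for (r1,c4).
row 1 has {red,blue,green,yellow}; column 5 has {red,blue,green,yellow} — only black is left for (r1,c5).

yellow red green blue black / green black yellow red blue / black green blue yellow red / red blue black green yellow / blue yellow red black green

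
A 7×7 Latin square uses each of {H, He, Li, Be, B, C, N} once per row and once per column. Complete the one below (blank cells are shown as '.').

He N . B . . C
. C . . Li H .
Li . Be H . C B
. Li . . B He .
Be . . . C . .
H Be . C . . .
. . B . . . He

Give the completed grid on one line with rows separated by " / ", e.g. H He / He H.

He N Li B H Be C / B C He N Li H Be / Li He Be H N C B / N Li C Be B He H / Be B H He C Li N / H Be N C He B Li / C H B Li Be N He

(r3,c2): row 3 has {H,Li,Be,B,C}; column 2 has {Li,Be,C,N}, so it must be He.
(r3,c5): row 3 has {H,He,Li,Be,B,C}; column 5 has {Li,B,C}, so it must be N.
(r6,c5): row 6 has {H,Be,C}; column 5 has {Li,B,C,N}, so it must be He.
(r7,c2): row 7 has {He,B}; column 2 has {He,Li,Be,C,N}, so it must be H.
(r7,c5): row 7 has {H,He,B}; column 5 has {He,Li,B,C,N}, so it must be Be.
(r1,c5): row 1 has {He,B,C,N}; column 5 has {He,Li,Be,B,C,N}, so it must be H.
(r5,c2): row 5 has {Be,C}; column 2 has {H,He,Li,Be,C,N}, so it must be B.
(r1,c3): row 1 has {H,He,B,C,N}; column 3 has {Be,B}, so it must be Li.
(r1,c6): row 1 has {H,He,Li,B,C,N}; column 6 has {H,He,C}, so it must be Be.
(r6,c3): row 6 has {H,He,Be,C}; column 3 has {Li,Be,B}, so it must be N.
(r6,c7): row 6 has {H,He,Be,C,N}; column 7 has {He,B,C}, so it must be Li.
(r2,c3): row 2 has {H,Li,C}; column 3 has {Li,Be,B,N}, so it must be He.
(r5,c3): row 5 has {Be,B,C}; column 3 has {He,Li,Be,B,N}, so it must be H.
(r5,c7): row 5 has {H,Be,B,C}; column 7 has {He,Li,B,C}, so it must be N.
(r6,c6): row 6 has {H,He,Li,Be,C,N}; column 6 has {H,He,Be,C}, so it must be B.
(r2,c7): row 2 has {H,He,Li,C}; column 7 has {He,Li,B,C,N}, so it must be Be.
(r4,c3): row 4 has {He,Li,B}; column 3 has {H,He,Li,Be,B,N}, so it must be C.
(r4,c7): row 4 has {He,Li,B,C}; column 7 has {He,Li,Be,B,C,N}, so it must be H.
(r5,c6): row 5 has {H,Be,B,C,N}; column 6 has {H,He,Be,B,C}, so it must be Li.
(r7,c6): row 7 has {H,He,Be,B}; column 6 has {H,He,Li,Be,B,C}, so it must be N.
(r2,c4): row 2 has {H,He,Li,Be,C}; column 4 has {H,B,C}, so it must be N.
(r4,c1): row 4 has {H,He,Li,B,C}; column 1 has {H,He,Li,Be}, so it must be N.
(r4,c4): row 4 has {H,He,Li,B,C,N}; column 4 has {H,B,C,N}, so it must be Be.
(r5,c4): row 5 has {H,Li,Be,B,C,N}; column 4 has {H,Be,B,C,N}, so it must be He.
(r7,c1): row 7 has {H,He,Be,B,N}; column 1 has {H,He,Li,Be,N}, so it must be C.
(r7,c4): row 7 has {H,He,Be,B,C,N}; column 4 has {H,He,Be,B,C,N}, so it must be Li.
(r2,c1): row 2 has {H,He,Li,Be,C,N}; column 1 has {H,He,Li,Be,C,N}, so it must be B.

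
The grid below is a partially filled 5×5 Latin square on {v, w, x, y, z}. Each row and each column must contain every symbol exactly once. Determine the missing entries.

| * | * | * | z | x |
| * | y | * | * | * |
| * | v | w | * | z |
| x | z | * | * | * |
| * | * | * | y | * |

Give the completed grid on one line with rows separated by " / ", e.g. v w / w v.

At row 1, column 2: row 1 has {x,z}; column 2 has {v,y,z}; that leaves w.
At row 3, column 1: row 3 has {v,w,z}; column 1 has {x}; that leaves y.
At row 3, column 4: row 3 has {v,w,y,z}; column 4 has {y,z}; that leaves x.
At row 5, column 2: row 5 has {y}; column 2 has {v,w,y,z}; that leaves x.
At row 1, column 1: row 1 has {w,x,z}; column 1 has {x,y}; that leaves v.
At row 1, column 3: row 1 has {v,w,x,z}; column 3 has {w}; that leaves y.
At row 4, column 3: row 4 has {x,z}; column 3 has {w,y}; that leaves v.
At row 4, column 4: row 4 has {v,x,z}; column 4 has {x,y,z}; that leaves w.
At row 4, column 5: row 4 has {v,w,x,z}; column 5 has {x,z}; that leaves y.
At row 5, column 3: row 5 has {x,y}; column 3 has {v,w,y}; that leaves z.
At row 2, column 3: row 2 has {y}; column 3 has {v,w,y,z}; that leaves x.
At row 2, column 4: row 2 has {x,y}; column 4 has {w,x,y,z}; that leaves v.
At row 2, column 5: row 2 has {v,x,y}; column 5 has {x,y,z}; that leaves w.
At row 5, column 1: row 5 has {x,y,z}; column 1 has {v,x,y}; that leaves w.
At row 5, column 5: row 5 has {w,x,y,z}; column 5 has {w,x,y,z}; that leaves v.
At row 2, column 1: row 2 has {v,w,x,y}; column 1 has {v,w,x,y}; that leaves z.

v w y z x / z y x v w / y v w x z / x z v w y / w x z y v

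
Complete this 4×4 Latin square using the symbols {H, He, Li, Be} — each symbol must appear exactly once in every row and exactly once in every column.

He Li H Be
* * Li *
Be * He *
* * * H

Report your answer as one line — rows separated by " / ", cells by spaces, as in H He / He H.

He Li H Be / H Be Li He / Be H He Li / Li He Be H

Cell (r2,c1): row 2 has {Li}; column 1 has {He,Be} → H.
Cell (r2,c4): row 2 has {H,Li}; column 4 has {H,Be} → He.
Cell (r3,c2): row 3 has {He,Be}; column 2 has {Li} → H.
Cell (r3,c4): row 3 has {H,He,Be}; column 4 has {H,He,Be} → Li.
Cell (r4,c1): row 4 has {H}; column 1 has {H,He,Be} → Li.
Cell (r4,c3): row 4 has {H,Li}; column 3 has {H,He,Li} → Be.
Cell (r2,c2): row 2 has {H,He,Li}; column 2 has {H,Li} → Be.
Cell (r4,c2): row 4 has {H,Li,Be}; column 2 has {H,Li,Be} → He.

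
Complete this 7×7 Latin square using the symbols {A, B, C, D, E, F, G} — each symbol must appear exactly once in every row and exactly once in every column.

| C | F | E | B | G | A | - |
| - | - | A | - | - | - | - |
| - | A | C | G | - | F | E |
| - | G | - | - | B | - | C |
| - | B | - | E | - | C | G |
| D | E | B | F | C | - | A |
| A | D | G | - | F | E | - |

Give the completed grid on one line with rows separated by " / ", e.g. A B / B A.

C F E B G A D / G C A D E B F / B A C G D F E / E G F A B D C / F B D E A C G / D E B F C G A / A D G C F E B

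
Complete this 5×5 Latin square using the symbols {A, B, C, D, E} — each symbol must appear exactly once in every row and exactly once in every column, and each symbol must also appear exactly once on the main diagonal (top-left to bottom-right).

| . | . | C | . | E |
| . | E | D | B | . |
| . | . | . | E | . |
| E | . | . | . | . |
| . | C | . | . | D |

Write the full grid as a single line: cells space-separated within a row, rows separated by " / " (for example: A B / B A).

(r5,c4) = A
(r1,c4) = D
(r4,c4) = C
(r5,c1) = B
(r5,c3) = E
(r1,c1) = A
(r1,c2) = B
(r2,c1) = C
(r2,c5) = A
(r3,c1) = D
(r3,c2) = A
(r3,c3) = B
(r3,c5) = C
(r4,c2) = D
(r4,c3) = A
(r4,c5) = B

A B C D E / C E D B A / D A B E C / E D A C B / B C E A D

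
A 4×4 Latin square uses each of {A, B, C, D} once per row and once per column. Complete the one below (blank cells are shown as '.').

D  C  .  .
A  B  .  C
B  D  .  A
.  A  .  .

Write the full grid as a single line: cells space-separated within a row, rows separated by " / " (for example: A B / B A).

At row 1, column 4: row 1 has {C,D}; column 4 has {A,C}; that leaves B.
At row 2, column 3: row 2 has {A,B,C}; column 3 is empty so far; that leaves D.
At row 3, column 3: row 3 has {A,B,D}; column 3 has {D}; that leaves C.
At row 4, column 1: row 4 has {A}; column 1 has {A,B,D}; that leaves C.
At row 4, column 3: row 4 has {A,C}; column 3 has {C,D}; that leaves B.
At row 4, column 4: row 4 has {A,B,C}; column 4 has {A,B,C}; that leaves D.
At row 1, column 3: row 1 has {B,C,D}; column 3 has {B,C,D}; that leaves A.

D C A B / A B D C / B D C A / C A B D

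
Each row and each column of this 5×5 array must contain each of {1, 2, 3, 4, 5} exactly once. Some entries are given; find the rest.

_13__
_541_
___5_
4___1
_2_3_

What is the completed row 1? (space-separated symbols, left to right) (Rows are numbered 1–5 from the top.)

2 1 3 4 5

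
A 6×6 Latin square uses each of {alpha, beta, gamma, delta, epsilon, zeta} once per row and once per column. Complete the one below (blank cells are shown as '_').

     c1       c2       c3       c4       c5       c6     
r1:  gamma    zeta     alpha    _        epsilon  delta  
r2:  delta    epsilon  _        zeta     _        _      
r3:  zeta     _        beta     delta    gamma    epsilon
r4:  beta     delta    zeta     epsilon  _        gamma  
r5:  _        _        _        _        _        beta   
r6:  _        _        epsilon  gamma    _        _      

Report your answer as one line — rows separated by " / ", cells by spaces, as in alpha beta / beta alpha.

gamma zeta alpha beta epsilon delta / delta epsilon gamma zeta beta alpha / zeta alpha beta delta gamma epsilon / beta delta zeta epsilon alpha gamma / epsilon gamma delta alpha zeta beta / alpha beta epsilon gamma delta zeta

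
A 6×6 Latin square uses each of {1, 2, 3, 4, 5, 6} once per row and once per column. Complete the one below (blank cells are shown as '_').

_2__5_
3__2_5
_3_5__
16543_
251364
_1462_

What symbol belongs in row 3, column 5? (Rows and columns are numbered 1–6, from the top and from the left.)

Cell (r1,c4): row 1 has {2,5}; column 4 has {2,3,4,5,6} → 1.
Cell (r2,c2): row 2 has {2,3,5}; column 2 has {1,2,3,5,6} → 4.
Cell (r2,c3): row 2 has {2,3,4,5}; column 3 has {1,4,5} → 6.
Cell (r2,c5): row 2 has {2,3,4,5,6}; column 5 has {2,3,5,6} → 1.
Cell (r3,c3): row 3 has {3,5}; column 3 has {1,4,5,6} → 2.
Cell (r3,c5): row 3 has {2,3,5}; column 5 has {1,2,3,5,6} → 4.

4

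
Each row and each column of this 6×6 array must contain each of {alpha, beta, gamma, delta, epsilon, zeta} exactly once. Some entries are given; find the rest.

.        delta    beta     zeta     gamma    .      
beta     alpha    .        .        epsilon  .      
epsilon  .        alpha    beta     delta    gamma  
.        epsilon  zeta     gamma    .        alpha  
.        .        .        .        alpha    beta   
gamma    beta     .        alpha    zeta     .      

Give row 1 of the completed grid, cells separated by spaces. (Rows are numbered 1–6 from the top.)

alpha delta beta zeta gamma epsilon

(r1,c1) = alpha
(r1,c6) = epsilon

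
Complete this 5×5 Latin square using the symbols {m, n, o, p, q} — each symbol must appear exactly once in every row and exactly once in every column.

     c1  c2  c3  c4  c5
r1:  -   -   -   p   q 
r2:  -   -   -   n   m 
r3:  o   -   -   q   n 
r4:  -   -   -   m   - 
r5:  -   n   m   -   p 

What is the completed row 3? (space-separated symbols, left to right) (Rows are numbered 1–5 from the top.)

o m p q n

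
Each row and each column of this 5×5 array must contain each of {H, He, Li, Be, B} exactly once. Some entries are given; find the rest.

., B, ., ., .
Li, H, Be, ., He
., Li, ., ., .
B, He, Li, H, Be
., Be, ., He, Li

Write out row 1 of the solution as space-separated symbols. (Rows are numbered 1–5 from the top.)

row 1 has {B}; column 5 has {He,Li,Be} — only H is left for (r1,c5).
row 2 has {H,He,Li,Be}; column 4 has {H,He} — only B is left for (r2,c4).
row 3 has {Li}; column 4 has {H,He,B} — only Be is left for (r3,c4).
row 3 has {Li,Be}; column 5 has {H,He,Li,Be} — only B is left for (r3,c5).
row 5 has {He,Li,Be}; column 1 has {Li,B} — only H is left for (r5,c1).
row 5 has {H,He,Li,Be}; column 3 has {Li,Be} — only B is left for (r5,c3).
row 1 has {H,B}; column 3 has {Li,Be,B} — only He is left for (r1,c3).
row 1 has {H,He,B}; column 4 has {H,He,Be,B} — only Li is left for (r1,c4).
row 3 has {Li,Be,B}; column 1 has {H,Li,B} — only He is left for (r3,c1).
row 3 has {He,Li,Be,B}; column 3 has {He,Li,Be,B} — only H is left for (r3,c3).
row 1 has {H,He,Li,B}; column 1 has {H,He,Li,B} — only Be is left for (r1,c1).

Be B He Li H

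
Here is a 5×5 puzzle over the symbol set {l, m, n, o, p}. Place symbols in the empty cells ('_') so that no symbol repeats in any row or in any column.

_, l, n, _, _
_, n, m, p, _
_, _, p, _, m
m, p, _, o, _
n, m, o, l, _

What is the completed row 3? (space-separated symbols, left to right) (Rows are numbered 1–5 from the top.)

l o p n m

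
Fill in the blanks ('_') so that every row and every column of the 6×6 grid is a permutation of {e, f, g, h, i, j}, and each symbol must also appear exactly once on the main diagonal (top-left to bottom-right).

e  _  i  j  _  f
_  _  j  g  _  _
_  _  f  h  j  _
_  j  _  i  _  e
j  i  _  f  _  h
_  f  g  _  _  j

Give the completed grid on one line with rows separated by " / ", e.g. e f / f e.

e g i j h f / f h j g e i / i e f h j g / g j h i f e / j i e f g h / h f g e i j

(r2,c2): row 2 has {g,j}; column 2 has {f,i,j}; the diagonal has {e,f,i,j}, so it must be h.
(r2,c6): row 2 has {g,h,j}; column 6 has {e,f,h,j}, so it must be i.
(r3,c6): row 3 has {f,h,j}; column 6 has {e,f,h,i,j}, so it must be g.
(r4,c3): row 4 has {e,i,j}; column 3 has {f,g,i,j}, so it must be h.
(r5,c3): row 5 has {f,h,i,j}; column 3 has {f,g,h,i,j}, so it must be e.
(r5,c5): row 5 has {e,f,h,i,j}; column 5 has {j}; the diagonal has {e,f,h,i,j}, so it must be g.
(r6,c4): row 6 has {f,g,j}; column 4 has {f,g,h,i,j}, so it must be e.
(r1,c2): row 1 has {e,f,i,j}; column 2 has {f,h,i,j}, so it must be g.
(r1,c5): row 1 has {e,f,g,i,j}; column 5 has {g,j}, so it must be h.
(r2,c1): row 2 has {g,h,i,j}; column 1 has {e,j}, so it must be f.
(r2,c5): row 2 has {f,g,h,i,j}; column 5 has {g,h,j}, so it must be e.
(r3,c1): row 3 has {f,g,h,j}; column 1 has {e,f,j}, so it must be i.
(r3,c2): row 3 has {f,g,h,i,j}; column 2 has {f,g,h,i,j}, so it must be e.
(r4,c1): row 4 has {e,h,i,j}; column 1 has {e,f,i,j}, so it must be g.
(r4,c5): row 4 has {e,g,h,i,j}; column 5 has {e,g,h,j}, so it must be f.
(r6,c1): row 6 has {e,f,g,j}; column 1 has {e,f,g,i,j}, so it must be h.
(r6,c5): row 6 has {e,f,g,h,j}; column 5 has {e,f,g,h,j}, so it must be i.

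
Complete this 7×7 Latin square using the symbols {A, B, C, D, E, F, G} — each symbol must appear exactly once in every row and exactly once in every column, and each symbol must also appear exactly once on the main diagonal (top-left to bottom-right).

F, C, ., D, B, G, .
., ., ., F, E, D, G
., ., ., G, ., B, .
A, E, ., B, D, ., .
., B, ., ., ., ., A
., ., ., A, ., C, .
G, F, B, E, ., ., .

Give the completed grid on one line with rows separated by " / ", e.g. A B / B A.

F C A D B G E / B A C F E D G / C D E G A B F / A E G B D F C / D B F C G E A / E G D A F C B / G F B E C A D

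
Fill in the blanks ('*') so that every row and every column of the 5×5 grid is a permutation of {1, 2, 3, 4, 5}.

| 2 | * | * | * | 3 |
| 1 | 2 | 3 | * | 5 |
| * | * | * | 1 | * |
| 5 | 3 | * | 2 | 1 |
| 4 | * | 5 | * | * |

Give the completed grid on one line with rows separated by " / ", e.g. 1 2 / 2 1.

2 4 1 5 3 / 1 2 3 4 5 / 3 5 2 1 4 / 5 3 4 2 1 / 4 1 5 3 2

(r2,c4) = 4
(r3,c1) = 3
(r4,c3) = 4
(r5,c2) = 1
(r5,c4) = 3
(r5,c5) = 2
(r1,c3) = 1
(r1,c4) = 5
(r3,c3) = 2
(r3,c5) = 4
(r1,c2) = 4
(r3,c2) = 5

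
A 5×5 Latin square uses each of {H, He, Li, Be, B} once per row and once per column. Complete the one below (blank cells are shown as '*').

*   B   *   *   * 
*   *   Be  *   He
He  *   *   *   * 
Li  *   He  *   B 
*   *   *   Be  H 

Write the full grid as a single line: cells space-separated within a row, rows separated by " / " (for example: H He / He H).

Be B H He Li / H Li Be B He / He H B Li Be / Li Be He H B / B He Li Be H

(r4,c4) = H
(r5,c1) = B
(r5,c3) = Li
(r1,c3) = H
(r2,c1) = H
(r2,c2) = Li
(r2,c4) = B
(r3,c3) = B
(r3,c4) = Li
(r3,c5) = Be
(r4,c2) = Be
(r5,c2) = He
(r1,c1) = Be
(r1,c4) = He
(r1,c5) = Li
(r3,c2) = H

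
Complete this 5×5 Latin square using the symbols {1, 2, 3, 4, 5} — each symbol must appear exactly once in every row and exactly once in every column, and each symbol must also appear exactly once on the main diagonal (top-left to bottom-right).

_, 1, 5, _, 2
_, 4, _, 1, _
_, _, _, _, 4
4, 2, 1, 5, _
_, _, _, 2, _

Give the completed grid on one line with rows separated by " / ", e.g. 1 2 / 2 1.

3 1 5 4 2 / 2 4 3 1 5 / 1 5 2 3 4 / 4 2 1 5 3 / 5 3 4 2 1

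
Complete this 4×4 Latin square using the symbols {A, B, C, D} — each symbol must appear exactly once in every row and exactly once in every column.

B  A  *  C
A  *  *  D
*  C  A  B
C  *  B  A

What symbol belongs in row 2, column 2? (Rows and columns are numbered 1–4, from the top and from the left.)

B

At row 1, column 3: row 1 has {A,B,C}; column 3 has {A,B}; that leaves D.
At row 2, column 2: row 2 has {A,D}; column 2 has {A,C}; that leaves B.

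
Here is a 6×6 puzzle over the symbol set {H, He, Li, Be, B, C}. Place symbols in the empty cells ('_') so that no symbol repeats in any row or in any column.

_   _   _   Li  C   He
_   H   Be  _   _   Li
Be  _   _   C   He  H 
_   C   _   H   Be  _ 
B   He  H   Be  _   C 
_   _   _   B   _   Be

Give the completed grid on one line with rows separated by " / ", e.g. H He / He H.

row 1 has {He,Li,C}; column 1 has {Be,B} — only H is left for (r1,c1).
row 1 has {H,He,Li,C}; column 3 has {H,Be} — only B is left for (r1,c3).
row 2 has {H,Li,Be}; column 4 has {H,Li,Be,B,C} — only He is left for (r2,c4).
row 2 has {H,He,Li,Be}; column 5 has {He,Be,C} — only B is left for (r2,c5).
row 3 has {H,He,Be,C}; column 3 has {H,Be,B} — only Li is left for (r3,c3).
row 4 has {H,Be,C}; column 3 has {H,Li,Be,B} — only He is left for (r4,c3).
row 4 has {H,He,Be,C}; column 6 has {H,He,Li,Be,C} — only B is left for (r4,c6).
row 5 has {H,He,Be,B,C}; column 5 has {He,Be,B,C} — only Li is left for (r5,c5).
row 6 has {Be,B}; column 2 has {H,He,C} — only Li is left for (r6,c2).
row 6 has {Li,Be,B}; column 3 has {H,He,Li,Be,B} — only C is left for (r6,c3).
row 6 has {Li,Be,B,C}; column 5 has {He,Li,Be,B,C} — only H is left for (r6,c5).
row 1 has {H,He,Li,B,C}; column 2 has {H,He,Li,C} — only Be is left for (r1,c2).
row 2 has {H,He,Li,Be,B}; column 1 has {H,Be,B} — only C is left for (r2,c1).
row 3 has {H,He,Li,Be,C}; column 2 has {H,He,Li,Be,C} — only B is left for (r3,c2).
row 4 has {H,He,Be,B,C}; column 1 has {H,Be,B,C} — only Li is left for (r4,c1).
row 6 has {H,Li,Be,B,C}; column 1 has {H,Li,Be,B,C} — only He is left for (r6,c1).

H Be B Li C He / C H Be He B Li / Be B Li C He H / Li C He H Be B / B He H Be Li C / He Li C B H Be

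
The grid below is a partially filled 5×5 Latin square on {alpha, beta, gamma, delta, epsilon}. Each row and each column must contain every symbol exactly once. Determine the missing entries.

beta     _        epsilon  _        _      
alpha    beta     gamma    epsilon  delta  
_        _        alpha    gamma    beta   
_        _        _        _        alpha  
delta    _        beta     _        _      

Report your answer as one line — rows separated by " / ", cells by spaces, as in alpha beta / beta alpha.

beta alpha epsilon delta gamma / alpha beta gamma epsilon delta / epsilon delta alpha gamma beta / gamma epsilon delta beta alpha / delta gamma beta alpha epsilon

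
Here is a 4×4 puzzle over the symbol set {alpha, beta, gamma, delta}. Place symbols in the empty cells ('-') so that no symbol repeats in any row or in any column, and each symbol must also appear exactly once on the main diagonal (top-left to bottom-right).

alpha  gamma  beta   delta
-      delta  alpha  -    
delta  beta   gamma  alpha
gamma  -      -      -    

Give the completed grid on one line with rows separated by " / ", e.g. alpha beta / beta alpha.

(r2,c1) = beta
(r2,c4) = gamma
(r4,c2) = alpha
(r4,c3) = delta
(r4,c4) = beta

alpha gamma beta delta / beta delta alpha gamma / delta beta gamma alpha / gamma alpha delta beta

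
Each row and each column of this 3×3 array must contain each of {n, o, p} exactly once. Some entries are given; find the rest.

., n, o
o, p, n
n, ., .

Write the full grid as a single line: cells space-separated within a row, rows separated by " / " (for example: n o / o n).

p n o / o p n / n o p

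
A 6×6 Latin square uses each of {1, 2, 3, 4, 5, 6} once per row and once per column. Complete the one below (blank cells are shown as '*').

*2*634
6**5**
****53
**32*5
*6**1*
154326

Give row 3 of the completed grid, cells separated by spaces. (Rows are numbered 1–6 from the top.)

2 4 6 1 5 3

(r1,c1): row 1 has {2,3,4,6}; column 1 has {1,6}, so it must be 5.
(r1,c3): row 1 has {2,3,4,5,6}; column 3 has {3,4}, so it must be 1.
(r2,c3): row 2 has {5,6}; column 3 has {1,3,4}, so it must be 2.
(r2,c5): row 2 has {2,5,6}; column 5 has {1,2,3,5}, so it must be 4.
(r2,c6): row 2 has {2,4,5,6}; column 6 has {3,4,5,6}, so it must be 1.
(r3,c3): row 3 has {3,5}; column 3 has {1,2,3,4}, so it must be 6.
(r4,c1): row 4 has {2,3,5}; column 1 has {1,5,6}, so it must be 4.
(r4,c2): row 4 has {2,3,4,5}; column 2 has {2,5,6}, so it must be 1.
(r4,c5): row 4 has {1,2,3,4,5}; column 5 has {1,2,3,4,5}, so it must be 6.
(r5,c3): row 5 has {1,6}; column 3 has {1,2,3,4,6}, so it must be 5.
(r5,c4): row 5 has {1,5,6}; column 4 has {2,3,5,6}, so it must be 4.
(r5,c6): row 5 has {1,4,5,6}; column 6 has {1,3,4,5,6}, so it must be 2.
(r2,c2): row 2 has {1,2,4,5,6}; column 2 has {1,2,5,6}, so it must be 3.
(r3,c1): row 3 has {3,5,6}; column 1 has {1,4,5,6}, so it must be 2.
(r3,c2): row 3 has {2,3,5,6}; column 2 has {1,2,3,5,6}, so it must be 4.
(r3,c4): row 3 has {2,3,4,5,6}; column 4 has {2,3,4,5,6}, so it must be 1.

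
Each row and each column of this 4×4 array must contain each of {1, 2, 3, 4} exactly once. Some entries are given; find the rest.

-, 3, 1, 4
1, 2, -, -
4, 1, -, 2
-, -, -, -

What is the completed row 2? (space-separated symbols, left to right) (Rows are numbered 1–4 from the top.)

1 2 4 3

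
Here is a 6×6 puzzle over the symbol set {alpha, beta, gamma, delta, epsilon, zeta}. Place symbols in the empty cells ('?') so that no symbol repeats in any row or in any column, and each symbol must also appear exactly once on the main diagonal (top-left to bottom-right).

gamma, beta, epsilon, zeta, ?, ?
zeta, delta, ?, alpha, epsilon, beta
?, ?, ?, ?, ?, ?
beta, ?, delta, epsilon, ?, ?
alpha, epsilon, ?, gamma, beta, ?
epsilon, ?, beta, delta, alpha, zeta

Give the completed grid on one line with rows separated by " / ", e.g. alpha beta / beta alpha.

gamma beta epsilon zeta delta alpha / zeta delta gamma alpha epsilon beta / delta zeta alpha beta gamma epsilon / beta alpha delta epsilon zeta gamma / alpha epsilon zeta gamma beta delta / epsilon gamma beta delta alpha zeta

At row 1, column 5: row 1 has {beta,gamma,epsilon,zeta}; column 5 has {alpha,beta,epsilon}; that leaves delta.
At row 1, column 6: row 1 has {beta,gamma,delta,epsilon,zeta}; column 6 has {beta,zeta}; that leaves alpha.
At row 2, column 3: row 2 has {alpha,beta,delta,epsilon,zeta}; column 3 has {beta,delta,epsilon}; that leaves gamma.
At row 3, column 1: row 3 is empty so far; column 1 has {alpha,beta,gamma,epsilon,zeta}; that leaves delta.
At row 3, column 3: row 3 has {delta}; column 3 has {beta,gamma,delta,epsilon}; the diagonal has {beta,gamma,delta,epsilon,zeta}; that leaves alpha.
At row 3, column 4: row 3 has {alpha,delta}; column 4 has {alpha,gamma,delta,epsilon,zeta}; that leaves beta.
At row 4, column 6: row 4 has {beta,delta,epsilon}; column 6 has {alpha,beta,zeta}; that leaves gamma.
At row 5, column 3: row 5 has {alpha,beta,gamma,epsilon}; column 3 has {alpha,beta,gamma,delta,epsilon}; that leaves zeta.
At row 5, column 6: row 5 has {alpha,beta,gamma,epsilon,zeta}; column 6 has {alpha,beta,gamma,zeta}; that leaves delta.
At row 6, column 2: row 6 has {alpha,beta,delta,epsilon,zeta}; column 2 has {beta,delta,epsilon}; that leaves gamma.
At row 3, column 2: row 3 has {alpha,beta,delta}; column 2 has {beta,gamma,delta,epsilon}; that leaves zeta.
At row 3, column 5: row 3 has {alpha,beta,delta,zeta}; column 5 has {alpha,beta,delta,epsilon}; that leaves gamma.
At row 3, column 6: row 3 has {alpha,beta,gamma,delta,zeta}; column 6 has {alpha,beta,gamma,delta,zeta}; that leaves epsilon.
At row 4, column 2: row 4 has {beta,gamma,delta,epsilon}; column 2 has {beta,gamma,delta,epsilon,zeta}; that leaves alpha.
At row 4, column 5: row 4 has {alpha,beta,gamma,delta,epsilon}; column 5 has {alpha,beta,gamma,delta,epsilon}; that leaves zeta.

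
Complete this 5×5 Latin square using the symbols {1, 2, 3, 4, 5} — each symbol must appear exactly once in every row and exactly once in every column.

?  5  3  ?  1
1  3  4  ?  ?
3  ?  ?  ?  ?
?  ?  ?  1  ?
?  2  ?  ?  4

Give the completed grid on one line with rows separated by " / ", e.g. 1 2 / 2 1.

(r4,c2) = 4
(r5,c1) = 5
(r5,c3) = 1
(r5,c4) = 3
(r3,c2) = 1
(r4,c1) = 2
(r4,c3) = 5
(r4,c5) = 3
(r1,c1) = 4
(r1,c4) = 2
(r2,c4) = 5
(r2,c5) = 2
(r3,c3) = 2
(r3,c4) = 4
(r3,c5) = 5

4 5 3 2 1 / 1 3 4 5 2 / 3 1 2 4 5 / 2 4 5 1 3 / 5 2 1 3 4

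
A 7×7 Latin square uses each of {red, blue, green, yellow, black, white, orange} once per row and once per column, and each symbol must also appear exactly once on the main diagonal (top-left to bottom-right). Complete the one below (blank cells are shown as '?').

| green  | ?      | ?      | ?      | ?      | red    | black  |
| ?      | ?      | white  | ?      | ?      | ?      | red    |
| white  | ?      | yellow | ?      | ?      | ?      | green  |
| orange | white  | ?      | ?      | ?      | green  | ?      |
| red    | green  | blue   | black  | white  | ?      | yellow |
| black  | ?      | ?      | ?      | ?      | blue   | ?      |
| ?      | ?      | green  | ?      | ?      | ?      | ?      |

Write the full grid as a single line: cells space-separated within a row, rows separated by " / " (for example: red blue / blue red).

(r1,c3) = orange
(r4,c4) = red
(r4,c7) = blue
(r5,c6) = orange
(r6,c3) = red
(r7,c7) = orange
(r2,c2) = black
(r2,c6) = yellow
(r3,c6) = black
(r4,c3) = black
(r4,c5) = yellow
(r6,c7) = white
(r7,c6) = white
(r1,c5) = blue
(r2,c1) = blue
(r7,c1) = yellow
(r7,c4) = blue
(r1,c2) = yellow
(r1,c4) = white
(r3,c4) = orange
(r3,c5) = red
(r6,c2) = orange
(r6,c5) = green
(r7,c2) = red
(r7,c5) = black
(r2,c4) = green
(r2,c5) = orange
(r3,c2) = blue
(r6,c4) = yellow

green yellow orange white blue red black / blue black white green orange yellow red / white blue yellow orange red black green / orange white black red yellow green blue / red green blue black white orange yellow / black orange red yellow green blue white / yellow red green blue black white orange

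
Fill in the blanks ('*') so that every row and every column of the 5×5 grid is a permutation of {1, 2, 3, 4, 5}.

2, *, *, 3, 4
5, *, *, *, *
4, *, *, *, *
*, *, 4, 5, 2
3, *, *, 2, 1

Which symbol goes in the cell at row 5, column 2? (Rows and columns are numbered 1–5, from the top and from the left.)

(r2,c5): row 2 has {5}; column 5 has {1,2,4}, so it must be 3.
(r3,c4): row 3 has {4}; column 4 has {2,3,5}, so it must be 1.
(r3,c5): row 3 has {1,4}; column 5 has {1,2,3,4}, so it must be 5.
(r4,c1): row 4 has {2,4,5}; column 1 has {2,3,4,5}, so it must be 1.
(r4,c2): row 4 has {1,2,4,5}; column 2 is empty so far, so it must be 3.
(r5,c3): row 5 has {1,2,3}; column 3 has {4}, so it must be 5.
(r1,c3): row 1 has {2,3,4}; column 3 has {4,5}, so it must be 1.
(r2,c3): row 2 has {3,5}; column 3 has {1,4,5}, so it must be 2.
(r2,c4): row 2 has {2,3,5}; column 4 has {1,2,3,5}, so it must be 4.
(r3,c2): row 3 has {1,4,5}; column 2 has {3}, so it must be 2.
(r3,c3): row 3 has {1,2,4,5}; column 3 has {1,2,4,5}, so it must be 3.
(r5,c2): row 5 has {1,2,3,5}; column 2 has {2,3}, so it must be 4.

4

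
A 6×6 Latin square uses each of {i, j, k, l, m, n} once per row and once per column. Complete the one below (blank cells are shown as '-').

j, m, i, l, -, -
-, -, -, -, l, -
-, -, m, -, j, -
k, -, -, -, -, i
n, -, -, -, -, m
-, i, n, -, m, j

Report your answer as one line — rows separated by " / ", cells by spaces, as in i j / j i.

At row 4, column 5: row 4 has {i,k}; column 5 has {j,l,m}; that leaves n.
At row 6, column 1: row 6 has {i,j,m,n}; column 1 has {j,k,n}; that leaves l.
At row 6, column 4: row 6 has {i,j,l,m,n}; column 4 has {l}; that leaves k.
At row 1, column 5: row 1 has {i,j,l,m}; column 5 has {j,l,m,n}; that leaves k.
At row 1, column 6: row 1 has {i,j,k,l,m}; column 6 has {i,j,m}; that leaves n.
At row 2, column 6: row 2 has {l}; column 6 has {i,j,m,n}; that leaves k.
At row 3, column 1: row 3 has {j,m}; column 1 has {j,k,l,n}; that leaves i.
At row 3, column 4: row 3 has {i,j,m}; column 4 has {k,l}; that leaves n.
At row 3, column 6: row 3 has {i,j,m,n}; column 6 has {i,j,k,m,n}; that leaves l.
At row 5, column 5: row 5 has {m,n}; column 5 has {j,k,l,m,n}; that leaves i.
At row 2, column 1: row 2 has {k,l}; column 1 has {i,j,k,l,n}; that leaves m.
At row 2, column 3: row 2 has {k,l,m}; column 3 has {i,m,n}; that leaves j.
At row 2, column 4: row 2 has {j,k,l,m}; column 4 has {k,l,n}; that leaves i.
At row 3, column 2: row 3 has {i,j,l,m,n}; column 2 has {i,m}; that leaves k.
At row 4, column 3: row 4 has {i,k,n}; column 3 has {i,j,m,n}; that leaves l.
At row 5, column 3: row 5 has {i,m,n}; column 3 has {i,j,l,m,n}; that leaves k.
At row 5, column 4: row 5 has {i,k,m,n}; column 4 has {i,k,l,n}; that leaves j.
At row 2, column 2: row 2 has {i,j,k,l,m}; column 2 has {i,k,m}; that leaves n.
At row 4, column 2: row 4 has {i,k,l,n}; column 2 has {i,k,m,n}; that leaves j.
At row 4, column 4: row 4 has {i,j,k,l,n}; column 4 has {i,j,k,l,n}; that leaves m.
At row 5, column 2: row 5 has {i,j,k,m,n}; column 2 has {i,j,k,m,n}; that leaves l.

j m i l k n / m n j i l k / i k m n j l / k j l m n i / n l k j i m / l i n k m j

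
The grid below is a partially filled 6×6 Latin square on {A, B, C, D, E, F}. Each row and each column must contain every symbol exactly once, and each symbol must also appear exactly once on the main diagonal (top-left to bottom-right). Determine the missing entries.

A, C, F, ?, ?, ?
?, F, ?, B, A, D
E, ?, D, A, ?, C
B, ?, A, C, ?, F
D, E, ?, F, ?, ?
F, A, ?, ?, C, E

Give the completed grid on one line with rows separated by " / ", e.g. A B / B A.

A C F E D B / C F E B A D / E B D A F C / B D A C E F / D E C F B A / F A B D C E

At row 1, column 6: row 1 has {A,C,F}; column 6 has {C,D,E,F}; that leaves B.
At row 2, column 1: row 2 has {A,B,D,F}; column 1 has {A,B,D,E,F}; that leaves C.
At row 2, column 3: row 2 has {A,B,C,D,F}; column 3 has {A,D,F}; that leaves E.
At row 3, column 2: row 3 has {A,C,D,E}; column 2 has {A,C,E,F}; that leaves B.
At row 3, column 5: row 3 has {A,B,C,D,E}; column 5 has {A,C}; that leaves F.
At row 4, column 2: row 4 has {A,B,C,F}; column 2 has {A,B,C,E,F}; that leaves D.
At row 4, column 5: row 4 has {A,B,C,D,F}; column 5 has {A,C,F}; that leaves E.
At row 5, column 5: row 5 has {D,E,F}; column 5 has {A,C,E,F}; the diagonal has {A,C,D,E,F}; that leaves B.
At row 5, column 6: row 5 has {B,D,E,F}; column 6 has {B,C,D,E,F}; that leaves A.
At row 6, column 3: row 6 has {A,C,E,F}; column 3 has {A,D,E,F}; that leaves B.
At row 6, column 4: row 6 has {A,B,C,E,F}; column 4 has {A,B,C,F}; that leaves D.
At row 1, column 4: row 1 has {A,B,C,F}; column 4 has {A,B,C,D,F}; that leaves E.
At row 1, column 5: row 1 has {A,B,C,E,F}; column 5 has {A,B,C,E,F}; that leaves D.
At row 5, column 3: row 5 has {A,B,D,E,F}; column 3 has {A,B,D,E,F}; that leaves C.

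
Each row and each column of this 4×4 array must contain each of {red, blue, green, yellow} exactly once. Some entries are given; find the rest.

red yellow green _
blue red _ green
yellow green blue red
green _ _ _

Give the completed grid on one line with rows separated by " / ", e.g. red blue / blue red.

red yellow green blue / blue red yellow green / yellow green blue red / green blue red yellow

(r1,c4) = blue
(r2,c3) = yellow
(r4,c2) = blue
(r4,c3) = red
(r4,c4) = yellow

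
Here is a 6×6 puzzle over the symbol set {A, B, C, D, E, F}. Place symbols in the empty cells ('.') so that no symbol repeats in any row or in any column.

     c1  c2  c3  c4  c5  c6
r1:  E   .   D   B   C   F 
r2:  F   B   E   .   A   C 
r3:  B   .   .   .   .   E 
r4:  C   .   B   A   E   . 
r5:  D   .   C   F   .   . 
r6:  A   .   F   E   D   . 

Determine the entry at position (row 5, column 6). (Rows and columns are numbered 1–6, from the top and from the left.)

A

(r1,c2) = A
(r2,c4) = D
(r3,c3) = A
(r3,c4) = C
(r3,c5) = F
(r4,c6) = D
(r5,c2) = E
(r5,c5) = B
(r5,c6) = A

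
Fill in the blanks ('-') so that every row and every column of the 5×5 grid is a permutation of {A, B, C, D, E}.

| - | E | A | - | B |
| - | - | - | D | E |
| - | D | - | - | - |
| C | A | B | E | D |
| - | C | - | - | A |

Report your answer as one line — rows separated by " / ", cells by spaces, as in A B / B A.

row 1 has {A,B,E}; column 1 has {C} — only D is left for (r1,c1).
row 1 has {A,B,D,E}; column 4 has {D,E} — only C is left for (r1,c4).
row 2 has {D,E}; column 2 has {A,C,D,E} — only B is left for (r2,c2).
row 2 has {B,D,E}; column 3 has {A,B} — only C is left for (r2,c3).
row 3 has {D}; column 3 has {A,B,C} — only E is left for (r3,c3).
row 3 has {D,E}; column 5 has {A,B,D,E} — only C is left for (r3,c5).
row 5 has {A,C}; column 3 has {A,B,C,E} — only D is left for (r5,c3).
row 5 has {A,C,D}; column 4 has {C,D,E} — only B is left for (r5,c4).
row 2 has {B,C,D,E}; column 1 has {C,D} — only A is left for (r2,c1).
row 3 has {C,D,E}; column 1 has {A,C,D} — only B is left for (r3,c1).
row 3 has {B,C,D,E}; column 4 has {B,C,D,E} — only A is left for (r3,c4).
row 5 has {A,B,C,D}; column 1 has {A,B,C,D} — only E is left for (r5,c1).

D E A C B / A B C D E / B D E A C / C A B E D / E C D B A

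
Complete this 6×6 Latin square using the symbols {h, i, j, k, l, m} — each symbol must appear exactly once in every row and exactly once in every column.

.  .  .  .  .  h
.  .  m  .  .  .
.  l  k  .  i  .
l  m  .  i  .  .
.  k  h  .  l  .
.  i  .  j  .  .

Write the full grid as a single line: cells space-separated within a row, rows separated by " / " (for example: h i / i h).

k j i l m h / i h m k j l / m l k h i j / l m j i h k / j k h m l i / h i l j k m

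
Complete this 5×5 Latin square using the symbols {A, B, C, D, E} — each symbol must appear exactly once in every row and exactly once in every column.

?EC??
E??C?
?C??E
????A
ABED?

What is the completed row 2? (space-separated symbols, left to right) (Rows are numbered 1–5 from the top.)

E A D C B

(r4,c2): row 4 has {A}; column 2 has {B,C,E}, so it must be D.
(r4,c3): row 4 has {A,D}; column 3 has {C,E}, so it must be B.
(r4,c4): row 4 has {A,B,D}; column 4 has {C,D}, so it must be E.
(r5,c5): row 5 has {A,B,D,E}; column 5 has {A,E}, so it must be C.
(r2,c2): row 2 has {C,E}; column 2 has {B,C,D,E}, so it must be A.
(r2,c3): row 2 has {A,C,E}; column 3 has {B,C,E}, so it must be D.
(r2,c5): row 2 has {A,C,D,E}; column 5 has {A,C,E}, so it must be B.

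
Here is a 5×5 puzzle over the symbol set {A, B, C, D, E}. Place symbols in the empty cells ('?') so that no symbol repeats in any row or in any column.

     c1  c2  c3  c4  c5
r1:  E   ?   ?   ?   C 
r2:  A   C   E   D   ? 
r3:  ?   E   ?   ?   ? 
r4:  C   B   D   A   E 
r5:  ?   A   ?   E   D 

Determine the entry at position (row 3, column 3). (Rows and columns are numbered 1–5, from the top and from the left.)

(r1,c2) = D
(r1,c4) = B
(r2,c5) = B
(r3,c4) = C
(r3,c5) = A
(r5,c1) = B
(r5,c3) = C
(r1,c3) = A
(r3,c1) = D
(r3,c3) = B

B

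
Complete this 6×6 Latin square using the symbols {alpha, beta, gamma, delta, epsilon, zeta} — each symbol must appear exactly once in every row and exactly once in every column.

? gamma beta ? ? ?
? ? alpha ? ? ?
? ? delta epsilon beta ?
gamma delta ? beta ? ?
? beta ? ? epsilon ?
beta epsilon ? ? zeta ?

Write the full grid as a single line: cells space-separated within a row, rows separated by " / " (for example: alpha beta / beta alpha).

alpha gamma beta zeta delta epsilon / epsilon zeta alpha delta gamma beta / zeta alpha delta epsilon beta gamma / gamma delta epsilon beta alpha zeta / delta beta zeta gamma epsilon alpha / beta epsilon gamma alpha zeta delta

(r2,c2) = zeta
(r3,c2) = alpha
(r4,c5) = alpha
(r6,c3) = gamma
(r1,c5) = delta
(r2,c5) = gamma
(r3,c1) = zeta
(r3,c6) = gamma
(r5,c3) = zeta
(r2,c4) = delta
(r4,c3) = epsilon
(r4,c6) = zeta
(r6,c4) = alpha
(r6,c6) = delta
(r1,c4) = zeta
(r2,c1) = epsilon
(r2,c6) = beta
(r5,c4) = gamma
(r5,c6) = alpha
(r1,c1) = alpha
(r1,c6) = epsilon
(r5,c1) = delta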